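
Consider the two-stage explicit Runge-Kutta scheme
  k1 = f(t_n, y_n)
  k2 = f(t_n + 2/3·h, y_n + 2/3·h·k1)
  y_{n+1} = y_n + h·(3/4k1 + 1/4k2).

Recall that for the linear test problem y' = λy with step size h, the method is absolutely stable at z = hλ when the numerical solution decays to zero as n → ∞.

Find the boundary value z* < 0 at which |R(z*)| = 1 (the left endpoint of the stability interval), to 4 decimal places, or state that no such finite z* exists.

left endpoint -6.0000.

Test eqn y'=λy, z=hλ:
  k1=λy_n ⇒ h·k1=z·y_n;  k2=λ(1+2/3z)y_n ⇒ h·k2=z(1+2/3z)y_n
  y_{n+1}/y_n = 1 + 3/4z + 1/4z(1+2/3z) = 1 + z + 1/6z²
  Hence R(z) = 1 + z + 1/6z².

Find x<0 with |R(x)|<1.
x=-0.61: |R|=0.4520
R=1: x+1/6x²=0 ⇒ x=−6=-6.0000; min R=1−1/(4·1/6)=-0.5000>−1
Confirm numerically:
  x=-5.353: |R|=0.42277 <1
  x=-4.217: |R|=0.25315 <1
  x=-3.058: |R|=0.49944 <1
  x=-6.312: |R|=1.32822 >1
  x=-6.223: |R|=1.23129 >1
Interval (-6.0000, 0).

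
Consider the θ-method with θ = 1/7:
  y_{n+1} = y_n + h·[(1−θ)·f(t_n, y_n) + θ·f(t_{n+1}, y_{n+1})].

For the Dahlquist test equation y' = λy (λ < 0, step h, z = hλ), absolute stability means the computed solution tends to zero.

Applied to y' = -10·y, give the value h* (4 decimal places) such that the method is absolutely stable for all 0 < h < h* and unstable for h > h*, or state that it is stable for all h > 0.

(-2.8000,0); λ=-10 ⇒ h* = (14/5)/10 = 0.2800.

On y'=λy, z=hλ:
  y_{n+1} = y_n + z·[6/7·y_n + 1/7·y_{n+1}] ⇒ (1 − 1/7z)y_{n+1} = (1 + 6/7z)y_n
  so R(z) = (1 + 6/7z)/(1 − 1/7z).

Need |R(x)|<1, x<0.
x=-1.62: |R|=0.3155
R=−1: 1+6/7x = −1+1/7x ⇒ -5/7x=2 ⇒ x=2/(-5/7)=-2.8000
Confirm numerically:
  x=-2.527: |R|=0.85672 <1
  x=-2.409: |R|=0.79222 <1
  x=-2.250: |R|=0.70270 <1
  x=-2.220: |R|=0.68547 <1
  x=-3.267: |R|=1.22743 >1
  x=-2.865: |R|=1.03294 >1
Stable set (-2.8000, 0).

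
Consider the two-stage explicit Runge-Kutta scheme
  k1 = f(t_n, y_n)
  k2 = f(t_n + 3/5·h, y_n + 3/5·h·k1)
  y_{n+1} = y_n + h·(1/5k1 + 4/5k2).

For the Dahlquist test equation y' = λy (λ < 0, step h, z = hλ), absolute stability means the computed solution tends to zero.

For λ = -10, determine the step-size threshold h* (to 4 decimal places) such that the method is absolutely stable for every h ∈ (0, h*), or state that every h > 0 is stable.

(-2.0833,0); λ=-10 ⇒ h* = (25/12)/10 = 0.2083.

Set f=λy, z=hλ:
  k1=λy_n ⇒ h·k1=z·y_n;  k2=λ(1+3/5z)y_n ⇒ h·k2=z(1+3/5z)y_n
  y_{n+1}/y_n = 1 + 1/5z + 4/5z(1+3/5z) = 1 + z + 12/25z²
  so R(z) = 1 + z + 12/25z².

Solve |R(x)|<1 on ℝ⁻.
x=-1.24: |R|=0.4980
R=1: x+12/25x²=0 ⇒ x=−25/12=-2.0833; min R=1−1/(4·12/25)=0.4792>−1
Confirm numerically:
  x=-1.624: |R|=0.64194 <1
  x=-1.618: |R|=0.63860 <1
  x=-1.389: |R|=0.53707 <1
  x=-1.149: |R|=0.48470 <1
  x=-2.501: |R|=1.50140 >1
  x=-2.470: |R|=1.45843 >1
Interval (-2.0833, 0).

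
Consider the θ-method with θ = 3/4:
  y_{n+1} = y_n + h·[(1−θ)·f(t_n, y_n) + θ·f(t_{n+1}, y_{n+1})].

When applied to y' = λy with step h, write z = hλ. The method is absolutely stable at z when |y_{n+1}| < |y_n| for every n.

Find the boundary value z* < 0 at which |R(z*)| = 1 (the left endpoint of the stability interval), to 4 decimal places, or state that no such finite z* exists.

Set f=λy, z=hλ:
  y_{n+1} = y_n + z·[1/4·y_n + 3/4·y_{n+1}] ⇒ (1 − 3/4z)y_{n+1} = (1 + 1/4z)y_n
  ⇒ R(z) = (1 + 1/4z)/(1 − 3/4z).

Find x<0 with |R(x)|<1.
x=-1.25: |R|=0.3548
x=-2: |R|=0.2000
x=-10: |R|=0.1765
x=-100: |R|=0.3158
θ=3/4≥1/2 ⇒ |1+1/4x|<|1−3/4x| ∀x<0 ⇒ unbounded interval.

interval (−∞, 0).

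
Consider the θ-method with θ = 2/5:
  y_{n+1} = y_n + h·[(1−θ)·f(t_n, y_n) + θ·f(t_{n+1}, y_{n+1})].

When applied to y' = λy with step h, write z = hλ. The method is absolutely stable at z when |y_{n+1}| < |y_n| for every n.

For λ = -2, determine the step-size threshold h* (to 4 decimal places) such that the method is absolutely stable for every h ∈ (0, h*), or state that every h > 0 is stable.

With y'=λy (z=hλ):
  y_{n+1} = y_n + z·[3/5·y_n + 2/5·y_{n+1}] ⇒ (1 − 2/5z)y_{n+1} = (1 + 3/5z)y_n
  Hence R(z) = (1 + 3/5z)/(1 − 2/5z).

Find x<0 with |R(x)|<1.
x=-0.95: |R|=0.3116
R=−1: 1+3/5x = −1+2/5x ⇒ -1/5x=2 ⇒ x=2/(-1/5)=-10.0000
Confirm numerically:
  x=-9.288: |R|=0.96980 <1
  x=-7.877: |R|=0.89771 <1
  x=-4.440: |R|=0.59942 <1
  x=-4.293: |R|=0.57994 <1
  x=-10.441: |R|=1.01704 >1
  x=-10.202: |R|=1.00795 >1
  x=-10.024: |R|=1.00096 >1
Interval (-10.0000, 0).

(-10.0000,0); λ=-2 ⇒ h* = (10)/2 = 5.0000.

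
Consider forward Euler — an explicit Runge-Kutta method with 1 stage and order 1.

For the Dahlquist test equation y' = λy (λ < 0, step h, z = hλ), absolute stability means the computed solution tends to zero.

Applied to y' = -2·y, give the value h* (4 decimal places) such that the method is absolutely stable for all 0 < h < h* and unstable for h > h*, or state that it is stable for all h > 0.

(-2.0000,0); λ=-2 ⇒ h* = 1.0000.

Test eqn y'=λy, z=hλ:
  order 1, 1-stage ⇒ R(z)=1+z
  (e.g. R(-1.69)=-0.69000, |R|=0.69000)

Need |R(x)|<1, x<0.
x=-1.69: |R|=0.6900
|R(-1.08)|=0.0800 |R(-1.07)|=0.0700
Bisect:
  x_lo=-2.7511 |R|=1.7511  x_hi=-0.1245 |R|=0.8755
  mid=-1.43780 |R|=0.43780 →hi
  mid=-2.09444 |R|=1.09444 →lo
  mid=-1.76612 |R|=0.76612 →hi
  mid=-1.93028 |R|=0.93028 →hi
  mid=-2.01236 |R|=1.01236 →lo
  mid=-1.97132 |R|=0.97132 →hi
  mid=-1.99184 |R|=0.99184 →hi
  mid=-2.00210 |R|=1.00210 →lo
  ...
  [-2.00002,-1.99986] ⇒ x*=-2.0000
Interval (-2.0000, 0).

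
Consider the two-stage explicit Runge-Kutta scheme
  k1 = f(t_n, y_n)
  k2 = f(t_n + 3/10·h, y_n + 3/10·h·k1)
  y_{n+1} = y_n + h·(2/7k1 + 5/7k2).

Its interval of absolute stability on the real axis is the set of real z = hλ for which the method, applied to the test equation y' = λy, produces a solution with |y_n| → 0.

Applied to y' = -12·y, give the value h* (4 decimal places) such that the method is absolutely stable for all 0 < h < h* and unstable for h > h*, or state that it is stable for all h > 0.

(-4.6667,0); λ=-12 ⇒ h* = (14/3)/12 = 0.3889.

Set f=λy, z=hλ:
  k1=λy_n ⇒ h·k1=z·y_n;  k2=λ(1+3/10z)y_n ⇒ h·k2=z(1+3/10z)y_n
  y_{n+1}/y_n = 1 + 2/7z + 5/7z(1+3/10z) = 1 + z + 3/14z²
  Hence R(z) = 1 + z + 3/14z².

Solve |R(x)|<1 on ℝ⁻.
x=-1.16: |R|=0.1283
R=1: x+3/14x²=0 ⇒ x=−14/3=-4.6667; min R=1−1/(4·3/14)=-0.1667>−1
Confirm numerically:
  x=-4.638: |R|=0.97151 <1
  x=-2.612: |R|=0.15003 <1
  x=-1.968: |R|=0.13807 <1
  x=-5.262: |R|=1.67128 >1
  x=-4.757: |R|=1.09208 >1
Interval (-4.6667, 0).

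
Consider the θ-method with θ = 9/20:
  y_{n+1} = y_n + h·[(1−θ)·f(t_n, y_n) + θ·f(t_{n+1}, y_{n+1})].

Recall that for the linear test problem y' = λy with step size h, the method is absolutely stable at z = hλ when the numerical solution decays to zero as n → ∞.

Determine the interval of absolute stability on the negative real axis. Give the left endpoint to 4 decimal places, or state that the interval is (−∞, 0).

On y'=λy, z=hλ:
  y_{n+1} = y_n + z·[11/20·y_n + 9/20·y_{n+1}] ⇒ (1 − 9/20z)y_{n+1} = (1 + 11/20z)y_n
  Hence R(z) = (1 + 11/20z)/(1 − 9/20z).

Solve |R(x)|<1 on ℝ⁻.
x=-0.56: |R|=0.5527
R=−1: 1+11/20x = −1+9/20x ⇒ -1/10x=2 ⇒ x=2/(-1/10)=-20.0000
Confirm numerically:
  x=-17.826: |R|=0.97590 <1
  x=-13.129: |R|=0.90054 <1
  x=-12.709: |R|=0.89149 <1
  x=-20.582: |R|=1.00567 >1
  x=-20.358: |R|=1.00352 >1
  x=-20.168: |R|=1.00167 >1
So |R|<1 on (-20.0000, 0).

(-20.0000, 0).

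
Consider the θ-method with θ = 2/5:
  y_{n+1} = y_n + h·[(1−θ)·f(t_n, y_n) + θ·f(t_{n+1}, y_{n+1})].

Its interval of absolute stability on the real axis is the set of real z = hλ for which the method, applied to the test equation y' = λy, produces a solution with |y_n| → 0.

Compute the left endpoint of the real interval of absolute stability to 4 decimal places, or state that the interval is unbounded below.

Test eqn y'=λy, z=hλ:
  y_{n+1} = y_n + z·[3/5·y_n + 2/5·y_{n+1}] ⇒ (1 − 2/5z)y_{n+1} = (1 + 3/5z)y_n
  R(z) = (1 + 3/5z)/(1 − 2/5z).

Need |R(x)|<1, x<0.
x=-1.38: |R|=0.1108
R=−1: 1+3/5x = −1+2/5x ⇒ -1/5x=2 ⇒ x=2/(-1/5)=-10.0000
Confirm numerically:
  x=-4.967: |R|=0.66298 <1
  x=-4.601: |R|=0.61984 <1
  x=-4.204: |R|=0.56772 <1
  x=-10.380: |R|=1.01475 >1
  x=-10.274: |R|=1.01072 >1
  x=-10.252: |R|=1.00988 >1
Stable set (-10.0000, 0).

z* = -10.0000.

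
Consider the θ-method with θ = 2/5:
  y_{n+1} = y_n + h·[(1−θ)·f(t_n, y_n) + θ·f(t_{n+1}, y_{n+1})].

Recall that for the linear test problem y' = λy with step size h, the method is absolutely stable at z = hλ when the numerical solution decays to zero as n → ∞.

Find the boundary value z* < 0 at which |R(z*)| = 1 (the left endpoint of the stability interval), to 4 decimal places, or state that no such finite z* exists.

left endpoint -10.0000.

Set f=λy, z=hλ:
  y_{n+1} = y_n + z·[3/5·y_n + 2/5·y_{n+1}] ⇒ (1 − 2/5z)y_{n+1} = (1 + 3/5z)y_n
  Hence R(z) = (1 + 3/5z)/(1 − 2/5z).

Need |R(x)|<1, x<0.
x=-0.6: |R|=0.5161
R=−1: 1+3/5x = −1+2/5x ⇒ -1/5x=2 ⇒ x=2/(-1/5)=-10.0000
Confirm numerically:
  x=-9.423: |R|=0.97580 <1
  x=-8.243: |R|=0.91823 <1
  x=-5.140: |R|=0.68194 <1
  x=-4.747: |R|=0.63757 <1
  x=-10.383: |R|=1.01486 >1
  x=-10.043: |R|=1.00171 >1
Stable set (-10.0000, 0).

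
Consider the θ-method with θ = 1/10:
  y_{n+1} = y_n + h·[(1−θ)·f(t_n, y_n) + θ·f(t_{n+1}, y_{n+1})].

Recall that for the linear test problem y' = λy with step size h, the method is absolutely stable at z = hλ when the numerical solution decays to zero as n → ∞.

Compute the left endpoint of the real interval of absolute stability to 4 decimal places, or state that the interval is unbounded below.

On y'=λy, z=hλ:
  y_{n+1} = y_n + z·[9/10·y_n + 1/10·y_{n+1}] ⇒ (1 − 1/10z)y_{n+1} = (1 + 9/10z)y_n
  so R(z) = (1 + 9/10z)/(1 − 1/10z).

Need |R(x)|<1, x<0.
x=-1.1: |R|=0.0090
R=−1: 1+9/10x = −1+1/10x ⇒ -4/5x=2 ⇒ x=2/(-4/5)=-2.5000
Confirm numerically:
  x=-2.012: |R|=0.67499 <1
  x=-1.734: |R|=0.47776 <1
  x=-1.014: |R|=0.07935 <1
  x=-2.876: |R|=1.23361 >1
  x=-2.783: |R|=1.17711 >1
Stable set (-2.5000, 0).

left endpoint -2.5000.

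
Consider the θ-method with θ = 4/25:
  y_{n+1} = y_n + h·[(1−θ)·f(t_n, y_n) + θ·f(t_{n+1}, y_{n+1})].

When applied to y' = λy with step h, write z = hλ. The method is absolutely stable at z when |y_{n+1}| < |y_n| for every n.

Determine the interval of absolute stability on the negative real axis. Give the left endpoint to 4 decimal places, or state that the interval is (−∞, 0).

Test eqn y'=λy, z=hλ:
  y_{n+1} = y_n + z·[21/25·y_n + 4/25·y_{n+1}] ⇒ (1 − 4/25z)y_{n+1} = (1 + 21/25z)y_n
  ⇒ R(z) = (1 + 21/25z)/(1 − 4/25z).

Boundary: |R(x)|=1, x<0.
x=-0.82: |R|=0.2751
R=−1: 1+21/25x = −1+4/25x ⇒ -17/25x=2 ⇒ x=2/(-17/25)=-2.9412
Confirm numerically:
  x=-2.543: |R|=0.80755 <1
  x=-2.313: |R|=0.68822 <1
  x=-1.978: |R|=0.50249 <1
  x=-1.738: |R|=0.35985 <1
  x=-3.457: |R|=1.22584 >1
  x=-2.999: |R|=1.02657 >1
So |R|<1 on (-2.9412, 0).

(-2.9412, 0).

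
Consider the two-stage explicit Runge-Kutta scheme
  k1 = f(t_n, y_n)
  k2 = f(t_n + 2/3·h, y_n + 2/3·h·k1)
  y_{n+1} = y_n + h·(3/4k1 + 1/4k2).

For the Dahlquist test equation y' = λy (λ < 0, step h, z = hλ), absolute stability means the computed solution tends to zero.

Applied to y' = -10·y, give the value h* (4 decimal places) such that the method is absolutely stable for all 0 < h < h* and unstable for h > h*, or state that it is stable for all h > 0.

(-6.0000,0); λ=-10 ⇒ h* = (6)/10 = 0.6000.

Set f=λy, z=hλ:
  k1=λy_n ⇒ h·k1=z·y_n;  k2=λ(1+2/3z)y_n ⇒ h·k2=z(1+2/3z)y_n
  y_{n+1}/y_n = 1 + 3/4z + 1/4z(1+2/3z) = 1 + z + 1/6z²
  so R(z) = 1 + z + 1/6z².

Need |R(x)|<1, x<0.
x=-0.86: |R|=0.2633
R=1: x+1/6x²=0 ⇒ x=−6=-6.0000; min R=1−1/(4·1/6)=-0.5000>−1
Confirm numerically:
  x=-4.629: |R|=0.05773 <1
  x=-3.964: |R|=0.34512 <1
  x=-2.627: |R|=0.47681 <1
  x=-2.481: |R|=0.45511 <1
  x=-6.462: |R|=1.49757 >1
  x=-6.262: |R|=1.27344 >1
Interval (-6.0000, 0).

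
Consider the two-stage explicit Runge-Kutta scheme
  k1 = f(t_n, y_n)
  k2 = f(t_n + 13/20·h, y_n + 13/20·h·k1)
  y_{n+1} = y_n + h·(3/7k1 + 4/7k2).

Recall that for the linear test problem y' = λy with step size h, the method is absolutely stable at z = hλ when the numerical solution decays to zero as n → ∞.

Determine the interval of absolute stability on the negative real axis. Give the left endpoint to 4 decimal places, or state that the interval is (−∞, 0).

On y'=λy, z=hλ:
  k1=λy_n ⇒ h·k1=z·y_n;  k2=λ(1+13/20z)y_n ⇒ h·k2=z(1+13/20z)y_n
  y_{n+1}/y_n = 1 + 3/7z + 4/7z(1+13/20z) = 1 + z + 13/35z²
  so R(z) = 1 + z + 13/35z².

Need |R(x)|<1, x<0.
x=-0.39: |R|=0.6665
R=1: x+13/35x²=0 ⇒ x=−35/13=-2.6923; min R=1−1/(4·13/35)=0.3269>−1
Confirm numerically:
  x=-2.025: |R|=0.49809 <1
  x=-1.640: |R|=0.35899 <1
  x=-1.452: |R|=0.33108 <1
  x=-1.179: |R|=0.33730 <1
  x=-3.086: |R|=1.45126 >1
  x=-2.861: |R|=1.17926 >1
  x=-2.741: |R|=1.04957 >1
Stable set (-2.6923, 0).

z∈(-2.6923,0).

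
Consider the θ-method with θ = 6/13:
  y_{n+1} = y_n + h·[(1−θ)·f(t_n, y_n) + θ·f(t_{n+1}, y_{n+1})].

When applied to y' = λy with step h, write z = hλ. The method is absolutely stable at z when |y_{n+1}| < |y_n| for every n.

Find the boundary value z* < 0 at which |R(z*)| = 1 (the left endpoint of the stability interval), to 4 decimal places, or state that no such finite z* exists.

left endpoint -26.0000.

Test eqn y'=λy, z=hλ:
  y_{n+1} = y_n + z·[7/13·y_n + 6/13·y_{n+1}] ⇒ (1 − 6/13z)y_{n+1} = (1 + 7/13z)y_n
  so R(z) = (1 + 7/13z)/(1 − 6/13z).

Solve |R(x)|<1 on ℝ⁻.
x=-0.48: |R|=0.6071
R=−1: 1+7/13x = −1+6/13x ⇒ -1/13x=2 ⇒ x=2/(-1/13)=-26.0000
Confirm numerically:
  x=-23.893: |R|=0.98652 <1
  x=-20.496: |R|=0.95952 <1
  x=-15.773: |R|=0.90499 <1
  x=-26.465: |R|=1.00271 >1
  x=-26.036: |R|=1.00021 >1
Interval (-26.0000, 0).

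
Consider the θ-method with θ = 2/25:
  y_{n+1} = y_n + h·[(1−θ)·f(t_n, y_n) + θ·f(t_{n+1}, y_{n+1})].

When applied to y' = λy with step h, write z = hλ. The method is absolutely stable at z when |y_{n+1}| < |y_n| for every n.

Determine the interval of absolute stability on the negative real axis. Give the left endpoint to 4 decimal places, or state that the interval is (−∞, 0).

Set f=λy, z=hλ:
  y_{n+1} = y_n + z·[23/25·y_n + 2/25·y_{n+1}] ⇒ (1 − 2/25z)y_{n+1} = (1 + 23/25z)y_n
  so R(z) = (1 + 23/25z)/(1 − 2/25z).

Solve |R(x)|<1 on ℝ⁻.
x=-1.4: |R|=0.2590
R=−1: 1+23/25x = −1+2/25x ⇒ -21/25x=2 ⇒ x=2/(-21/25)=-2.3810
Confirm numerically:
  x=-2.176: |R|=0.85337 <1
  x=-1.235: |R|=0.12395 <1
  x=-0.982: |R|=0.08953 <1
  x=-0.953: |R|=0.11451 <1
  x=-2.610: |R|=1.15917 >1
  x=-2.442: |R|=1.04290 >1
Interval (-2.3810, 0).

z∈(-2.3810,0).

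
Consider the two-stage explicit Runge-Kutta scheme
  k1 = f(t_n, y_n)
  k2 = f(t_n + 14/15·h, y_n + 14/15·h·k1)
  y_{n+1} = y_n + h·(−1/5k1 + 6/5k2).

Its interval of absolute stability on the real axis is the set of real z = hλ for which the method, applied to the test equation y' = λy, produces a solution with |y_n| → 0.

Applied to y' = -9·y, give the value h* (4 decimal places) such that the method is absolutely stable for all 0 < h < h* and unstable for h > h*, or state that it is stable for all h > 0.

(-0.8929,0); λ=-9 ⇒ h* = (25/28)/9 = 0.0992.

On y'=λy, z=hλ:
  k1=λy_n ⇒ h·k1=z·y_n;  k2=λ(1+14/15z)y_n ⇒ h·k2=z(1+14/15z)y_n
  y_{n+1}/y_n = 1 − 1/5z + 6/5z(1+14/15z) = 1 + z + 28/25z²
  Hence R(z) = 1 + z + 28/25z².

Need |R(x)|<1, x<0.
x=-1.6: |R|=2.2672
R=1: x+28/25x²=0 ⇒ x=−25/28=-0.8929; min R=1−1/(4·28/25)=0.7768>−1
Confirm numerically:
  x=-0.842: |R|=0.95204 <1
  x=-0.715: |R|=0.85757 <1
  x=-0.712: |R|=0.85578 <1
  x=-0.638: |R|=0.81789 <1
  x=-1.368: |R|=1.72799 >1
  x=-1.260: |R|=1.51811 >1
  x=-1.191: |R|=1.39770 >1
Stable set (-0.8929, 0).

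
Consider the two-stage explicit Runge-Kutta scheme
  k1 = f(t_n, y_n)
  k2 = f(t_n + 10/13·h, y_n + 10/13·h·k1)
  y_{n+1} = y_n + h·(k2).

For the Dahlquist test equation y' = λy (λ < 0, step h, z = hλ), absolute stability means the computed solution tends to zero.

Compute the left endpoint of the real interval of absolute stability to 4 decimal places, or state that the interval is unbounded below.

With y'=λy (z=hλ):
  k1=λy_n ⇒ h·k1=z·y_n;  k2=λ(1+10/13z)y_n ⇒ h·k2=z(1+10/13z)y_n
  y_{n+1}/y_n = 1 + z(1+10/13z) = 1 + z + 10/13z²
  so R(z) = 1 + z + 10/13z².

Find x<0 with |R(x)|<1.
x=-1.13: |R|=0.8522
R=1: x+10/13x²=0 ⇒ x=−13/10=-1.3000; min R=1−1/(4·10/13)=0.6750>−1
Confirm numerically:
  x=-0.997: |R|=0.76762 <1
  x=-0.748: |R|=0.68239 <1
  x=-0.717: |R|=0.67845 <1
  x=-1.599: |R|=1.36777 >1
  x=-1.435: |R|=1.14902 >1
Stable set (-1.3000, 0).

left endpoint -1.3000.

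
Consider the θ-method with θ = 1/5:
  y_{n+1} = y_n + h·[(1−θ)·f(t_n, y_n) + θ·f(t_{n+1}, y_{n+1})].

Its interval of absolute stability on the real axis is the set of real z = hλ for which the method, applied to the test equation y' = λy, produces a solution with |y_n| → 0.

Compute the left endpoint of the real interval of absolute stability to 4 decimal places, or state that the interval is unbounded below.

left endpoint -3.3333.

With y'=λy (z=hλ):
  y_{n+1} = y_n + z·[4/5·y_n + 1/5·y_{n+1}] ⇒ (1 − 1/5z)y_{n+1} = (1 + 4/5z)y_n
  ⇒ R(z) = (1 + 4/5z)/(1 − 1/5z).

Find x<0 with |R(x)|<1.
x=-0.4: |R|=0.6296
R=−1: 1+4/5x = −1+1/5x ⇒ -3/5x=2 ⇒ x=2/(-3/5)=-3.3333
Confirm numerically:
  x=-2.651: |R|=0.73245 <1
  x=-2.446: |R|=0.64249 <1
  x=-2.267: |R|=0.55979 <1
  x=-3.612: |R|=1.09707 >1
  x=-3.538: |R|=1.07191 >1
  x=-3.505: |R|=1.06055 >1
Stable set (-3.3333, 0).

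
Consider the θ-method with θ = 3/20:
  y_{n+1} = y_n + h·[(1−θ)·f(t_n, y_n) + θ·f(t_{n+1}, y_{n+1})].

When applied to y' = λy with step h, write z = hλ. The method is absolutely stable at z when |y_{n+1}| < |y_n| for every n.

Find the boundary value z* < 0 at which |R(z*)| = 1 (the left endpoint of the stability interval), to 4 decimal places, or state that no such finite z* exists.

Test eqn y'=λy, z=hλ:
  y_{n+1} = y_n + z·[17/20·y_n + 3/20·y_{n+1}] ⇒ (1 − 3/20z)y_{n+1} = (1 + 17/20z)y_n
  R(z) = (1 + 17/20z)/(1 − 3/20z).

Need |R(x)|<1, x<0.
x=-1.05: |R|=0.0929
R=−1: 1+17/20x = −1+3/20x ⇒ -7/10x=2 ⇒ x=2/(-7/10)=-2.8571
Confirm numerically:
  x=-2.791: |R|=0.96736 <1
  x=-2.498: |R|=0.81712 <1
  x=-2.264: |R|=0.69006 <1
  x=-1.594: |R|=0.28642 <1
  x=-3.315: |R|=1.21406 >1
  x=-3.276: |R|=1.19659 >1
Stable set (-2.8571, 0).

left endpoint -2.8571.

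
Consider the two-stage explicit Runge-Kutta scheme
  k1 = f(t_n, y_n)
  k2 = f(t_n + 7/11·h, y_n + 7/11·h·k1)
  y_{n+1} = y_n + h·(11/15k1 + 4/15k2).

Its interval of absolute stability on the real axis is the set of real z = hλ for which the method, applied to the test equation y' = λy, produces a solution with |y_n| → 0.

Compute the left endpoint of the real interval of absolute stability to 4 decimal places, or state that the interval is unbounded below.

Test eqn y'=λy, z=hλ:
  k1=λy_n ⇒ h·k1=z·y_n;  k2=λ(1+7/11z)y_n ⇒ h·k2=z(1+7/11z)y_n
  y_{n+1}/y_n = 1 + 11/15z + 4/15z(1+7/11z) = 1 + z + 28/165z²
  Hence R(z) = 1 + z + 28/165z².

Solve |R(x)|<1 on ℝ⁻.
x=-1.06: |R|=0.1307
R=1: x+28/165x²=0 ⇒ x=−165/28=-5.8929; min R=1−1/(4·28/165)=-0.4732>−1
Confirm numerically:
  x=-5.515: |R|=0.64637 <1
  x=-5.392: |R|=0.54171 <1
  x=-3.507: |R|=0.41989 <1
  x=-6.049: |R|=1.16028 >1
  x=-6.038: |R|=1.14872 >1
Stable set (-5.8929, 0).

z* = -5.8929.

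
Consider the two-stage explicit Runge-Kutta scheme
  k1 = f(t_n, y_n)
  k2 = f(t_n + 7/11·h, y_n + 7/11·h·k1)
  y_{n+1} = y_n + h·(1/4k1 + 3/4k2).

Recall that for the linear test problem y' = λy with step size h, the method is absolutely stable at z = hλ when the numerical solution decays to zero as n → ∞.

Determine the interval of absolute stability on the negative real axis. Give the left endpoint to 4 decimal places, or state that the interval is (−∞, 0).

With y'=λy (z=hλ):
  k1=λy_n ⇒ h·k1=z·y_n;  k2=λ(1+7/11z)y_n ⇒ h·k2=z(1+7/11z)y_n
  y_{n+1}/y_n = 1 + 1/4z + 3/4z(1+7/11z) = 1 + z + 21/44z²
  ⇒ R(z) = 1 + z + 21/44z².

Boundary: |R(x)|=1, x<0.
x=-1.8: |R|=0.7464
R=1: x+21/44x²=0 ⇒ x=−44/21=-2.0952; min R=1−1/(4·21/44)=0.4762>−1
Confirm numerically:
  x=-1.677: |R|=0.66525 <1
  x=-1.560: |R|=0.60149 <1
  x=-1.502: |R|=0.57473 <1
  x=-1.031: |R|=0.47632 <1
  x=-2.602: |R|=1.62933 >1
  x=-2.247: |R|=1.16275 >1
Stable set (-2.0952, 0).

(-2.0952, 0).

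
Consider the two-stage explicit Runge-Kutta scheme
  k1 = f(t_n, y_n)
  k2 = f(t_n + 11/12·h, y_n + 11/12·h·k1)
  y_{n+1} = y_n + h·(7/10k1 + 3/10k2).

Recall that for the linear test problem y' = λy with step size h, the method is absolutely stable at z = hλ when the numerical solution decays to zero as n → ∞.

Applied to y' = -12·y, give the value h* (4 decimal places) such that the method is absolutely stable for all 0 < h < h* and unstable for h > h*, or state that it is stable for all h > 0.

Test eqn y'=λy, z=hλ:
  k1=λy_n ⇒ h·k1=z·y_n;  k2=λ(1+11/12z)y_n ⇒ h·k2=z(1+11/12z)y_n
  y_{n+1}/y_n = 1 + 7/10z + 3/10z(1+11/12z) = 1 + z + 11/40z²
  so R(z) = 1 + z + 11/40z².

Need |R(x)|<1, x<0.
x=-1.11: |R|=0.2288
R=1: x+11/40x²=0 ⇒ x=−40/11=-3.6364; min R=1−1/(4·11/40)=0.0909>−1
Confirm numerically:
  x=-2.642: |R|=0.27755 <1
  x=-2.487: |R|=0.21392 <1
  x=-1.891: |R|=0.09237 <1
  x=-1.838: |R|=0.09102 <1
  x=-4.125: |R|=1.55430 >1
  x=-3.806: |R|=1.17755 >1
  x=-3.690: |R|=1.05443 >1
So |R|<1 on (-3.6364, 0).

(-3.6364,0); λ=-12 ⇒ h* = (40/11)/12 = 0.3030.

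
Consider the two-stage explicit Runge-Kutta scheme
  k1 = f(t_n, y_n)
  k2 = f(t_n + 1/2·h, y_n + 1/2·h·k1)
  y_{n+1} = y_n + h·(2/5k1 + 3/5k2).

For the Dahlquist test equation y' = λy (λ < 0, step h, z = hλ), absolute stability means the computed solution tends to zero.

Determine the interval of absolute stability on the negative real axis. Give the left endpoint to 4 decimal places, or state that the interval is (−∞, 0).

z∈(-3.3333,0).

Test eqn y'=λy, z=hλ:
  k1=λy_n ⇒ h·k1=z·y_n;  k2=λ(1+1/2z)y_n ⇒ h·k2=z(1+1/2z)y_n
  y_{n+1}/y_n = 1 + 2/5z + 3/5z(1+1/2z) = 1 + z + 3/10z²
  so R(z) = 1 + z + 3/10z².

Need |R(x)|<1, x<0.
x=-1.21: |R|=0.2292
R=1: x+3/10x²=0 ⇒ x=−10/3=-3.3333; min R=1−1/(4·3/10)=0.1667>−1
Confirm numerically:
  x=-3.110: |R|=0.79163 <1
  x=-2.951: |R|=0.66152 <1
  x=-1.982: |R|=0.19650 <1
  x=-1.505: |R|=0.17451 <1
  x=-3.512: |R|=1.18824 >1
  x=-3.404: |R|=1.07216 >1
  x=-3.396: |R|=1.06384 >1
So |R|<1 on (-3.3333, 0).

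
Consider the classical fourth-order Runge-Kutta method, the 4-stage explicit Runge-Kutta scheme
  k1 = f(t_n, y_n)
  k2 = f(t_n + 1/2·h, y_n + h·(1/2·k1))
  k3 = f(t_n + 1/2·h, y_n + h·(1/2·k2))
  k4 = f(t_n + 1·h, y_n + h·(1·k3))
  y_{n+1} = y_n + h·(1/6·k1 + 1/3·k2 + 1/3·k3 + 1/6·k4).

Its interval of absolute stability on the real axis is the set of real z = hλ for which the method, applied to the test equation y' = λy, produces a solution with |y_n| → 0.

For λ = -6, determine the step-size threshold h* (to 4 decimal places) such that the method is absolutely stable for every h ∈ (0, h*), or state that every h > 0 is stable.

On y'=λy, z=hλ:
  order 4, 4-stage ⇒ R(z)=1+z+z^2/2+z^3/6+z^4/24
  (e.g. R(-0.49)=0.61284, |R|=0.61284)

Solve |R(x)|<1 on ℝ⁻.
x=-0.49: |R|=0.6128
|R(-2.71)|=0.8923 |R(-0.93)|=0.3996
Bisect:
  x_lo=-3.1598 |R|=1.7279  x_hi=-0.2829 |R|=0.7536
  mid=-1.72135 |R|=0.27592 →hi
  mid=-2.44057 |R|=0.59306 →hi
  mid=-2.80018 |R|=1.02268 →lo
  mid=-2.62038 |R|=0.77853 →hi
  mid=-2.71028 |R|=0.89267 →hi
  mid=-2.75523 |R|=0.95561 →hi
  mid=-2.77771 |R|=0.98862 →hi
  mid=-2.78895 |R|=1.00552 →lo
  ...
  [-2.78543,-2.78526] ⇒ x*=-2.7853
Interval (-2.7853, 0).

(-2.7853,0); λ=-6 ⇒ h* = 0.4642.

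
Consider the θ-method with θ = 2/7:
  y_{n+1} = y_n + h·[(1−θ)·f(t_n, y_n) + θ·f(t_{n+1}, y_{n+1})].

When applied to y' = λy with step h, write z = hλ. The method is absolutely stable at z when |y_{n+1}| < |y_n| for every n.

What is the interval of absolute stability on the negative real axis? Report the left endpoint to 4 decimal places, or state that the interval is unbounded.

With y'=λy (z=hλ):
  y_{n+1} = y_n + z·[5/7·y_n + 2/7·y_{n+1}] ⇒ (1 − 2/7z)y_{n+1} = (1 + 5/7z)y_n
  so R(z) = (1 + 5/7z)/(1 − 2/7z).

Need |R(x)|<1, x<0.
x=-0.61: |R|=0.4805
R=−1: 1+5/7x = −1+2/7x ⇒ -3/7x=2 ⇒ x=2/(-3/7)=-4.6667
Confirm numerically:
  x=-3.657: |R|=0.78839 <1
  x=-2.897: |R|=0.58504 <1
  x=-2.053: |R|=0.29399 <1
  x=-5.128: |R|=1.08020 >1
  x=-5.052: |R|=1.06759 >1
  x=-4.734: |R|=1.01227 >1
So |R|<1 on (-4.6667, 0).

(-4.6667, 0).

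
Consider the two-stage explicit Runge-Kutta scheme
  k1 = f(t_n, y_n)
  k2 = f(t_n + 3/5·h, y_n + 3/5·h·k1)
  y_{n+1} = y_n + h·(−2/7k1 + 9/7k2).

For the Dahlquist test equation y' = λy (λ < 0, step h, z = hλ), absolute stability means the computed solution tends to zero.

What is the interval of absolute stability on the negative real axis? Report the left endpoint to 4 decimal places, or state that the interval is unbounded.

(-1.2963, 0).

On y'=λy, z=hλ:
  k1=λy_n ⇒ h·k1=z·y_n;  k2=λ(1+3/5z)y_n ⇒ h·k2=z(1+3/5z)y_n
  y_{n+1}/y_n = 1 − 2/7z + 9/7z(1+3/5z) = 1 + z + 27/35z²
  R(z) = 1 + z + 27/35z².

Need |R(x)|<1, x<0.
x=-1.32: |R|=1.0241
R=1: x+27/35x²=0 ⇒ x=−35/27=-1.2963; min R=1−1/(4·27/35)=0.6759>−1
Confirm numerically:
  x=-1.025: |R|=0.78548 <1
  x=-0.954: |R|=0.74809 <1
  x=-0.914: |R|=0.73045 <1
  x=-0.674: |R|=0.67644 <1
  x=-1.680: |R|=1.49728 >1
  x=-1.576: |R|=1.34006 >1
  x=-1.388: |R|=1.09819 >1
So |R|<1 on (-1.2963, 0).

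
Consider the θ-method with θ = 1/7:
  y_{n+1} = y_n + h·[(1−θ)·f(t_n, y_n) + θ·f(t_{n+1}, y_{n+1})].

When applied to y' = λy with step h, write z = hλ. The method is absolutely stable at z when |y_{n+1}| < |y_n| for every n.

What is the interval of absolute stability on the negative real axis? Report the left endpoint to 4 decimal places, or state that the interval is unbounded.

Set f=λy, z=hλ:
  y_{n+1} = y_n + z·[6/7·y_n + 1/7·y_{n+1}] ⇒ (1 − 1/7z)y_{n+1} = (1 + 6/7z)y_n
  R(z) = (1 + 6/7z)/(1 − 1/7z).

Need |R(x)|<1, x<0.
x=-1.05: |R|=0.0870
R=−1: 1+6/7x = −1+1/7x ⇒ -5/7x=2 ⇒ x=2/(-5/7)=-2.8000
Confirm numerically:
  x=-2.772: |R|=0.98567 <1
  x=-2.646: |R|=0.92017 <1
  x=-1.959: |R|=0.53064 <1
  x=-3.058: |R|=1.12826 >1
  x=-2.955: |R|=1.07785 >1
Interval (-2.8000, 0).

(-2.8000, 0).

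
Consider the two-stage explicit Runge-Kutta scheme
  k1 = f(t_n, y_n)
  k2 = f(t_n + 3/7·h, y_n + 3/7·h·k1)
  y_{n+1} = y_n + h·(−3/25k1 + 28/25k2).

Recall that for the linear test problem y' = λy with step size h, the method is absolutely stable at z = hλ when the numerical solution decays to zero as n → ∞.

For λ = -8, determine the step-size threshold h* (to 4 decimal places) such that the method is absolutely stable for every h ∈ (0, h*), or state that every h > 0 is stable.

(-2.0833,0); λ=-8 ⇒ h* = (25/12)/8 = 0.2604.

With y'=λy (z=hλ):
  k1=λy_n ⇒ h·k1=z·y_n;  k2=λ(1+3/7z)y_n ⇒ h·k2=z(1+3/7z)y_n
  y_{n+1}/y_n = 1 − 3/25z + 28/25z(1+3/7z) = 1 + z + 12/25z²
  R(z) = 1 + z + 12/25z².

Solve |R(x)|<1 on ℝ⁻.
x=-1.08: |R|=0.4799
R=1: x+12/25x²=0 ⇒ x=−25/12=-2.0833; min R=1−1/(4·12/25)=0.4792>−1
Confirm numerically:
  x=-1.480: |R|=0.57139 <1
  x=-1.384: |R|=0.53542 <1
  x=-0.995: |R|=0.48021 <1
  x=-2.351: |R|=1.30206 >1
  x=-2.277: |R|=1.21167 >1
  x=-2.189: |R|=1.11103 >1
Stable set (-2.0833, 0).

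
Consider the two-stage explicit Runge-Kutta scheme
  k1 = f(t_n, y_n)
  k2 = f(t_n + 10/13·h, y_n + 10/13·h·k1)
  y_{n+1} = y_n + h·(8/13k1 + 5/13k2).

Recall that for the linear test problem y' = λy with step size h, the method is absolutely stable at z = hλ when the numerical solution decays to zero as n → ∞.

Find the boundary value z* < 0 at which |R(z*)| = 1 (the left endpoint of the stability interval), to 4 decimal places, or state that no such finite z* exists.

With y'=λy (z=hλ):
  k1=λy_n ⇒ h·k1=z·y_n;  k2=λ(1+10/13z)y_n ⇒ h·k2=z(1+10/13z)y_n
  y_{n+1}/y_n = 1 + 8/13z + 5/13z(1+10/13z) = 1 + z + 50/169z²
  Hence R(z) = 1 + z + 50/169z².

Find x<0 with |R(x)|<1.
x=-1.68: |R|=0.1550
R=1: x+50/169x²=0 ⇒ x=−169/50=-3.3800; min R=1−1/(4·50/169)=0.1550>−1
Confirm numerically:
  x=-3.137: |R|=0.77447 <1
  x=-2.482: |R|=0.34058 <1
  x=-2.292: |R|=0.26222 <1
  x=-3.653: |R|=1.29505 >1
  x=-3.583: |R|=1.21519 >1
  x=-3.497: |R|=1.12105 >1
Interval (-3.3800, 0).

z* = -3.3800.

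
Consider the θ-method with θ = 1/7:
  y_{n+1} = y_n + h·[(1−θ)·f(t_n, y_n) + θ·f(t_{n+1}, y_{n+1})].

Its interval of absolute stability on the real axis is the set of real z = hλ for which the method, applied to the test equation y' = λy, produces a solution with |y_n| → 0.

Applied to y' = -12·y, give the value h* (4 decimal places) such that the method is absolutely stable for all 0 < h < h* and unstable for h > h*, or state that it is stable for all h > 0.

(-2.8000,0); λ=-12 ⇒ h* = (14/5)/12 = 0.2333.

Test eqn y'=λy, z=hλ:
  y_{n+1} = y_n + z·[6/7·y_n + 1/7·y_{n+1}] ⇒ (1 − 1/7z)y_{n+1} = (1 + 6/7z)y_n
  ⇒ R(z) = (1 + 6/7z)/(1 − 1/7z).

Boundary: |R(x)|=1, x<0.
x=-0.84: |R|=0.2500
R=−1: 1+6/7x = −1+1/7x ⇒ -5/7x=2 ⇒ x=2/(-5/7)=-2.8000
Confirm numerically:
  x=-2.753: |R|=0.97590 <1
  x=-2.698: |R|=0.94741 <1
  x=-2.325: |R|=0.74531 <1
  x=-2.165: |R|=0.65357 <1
  x=-3.386: |R|=1.28211 >1
  x=-3.130: |R|=1.16288 >1
  x=-2.860: |R|=1.03043 >1
So |R|<1 on (-2.8000, 0).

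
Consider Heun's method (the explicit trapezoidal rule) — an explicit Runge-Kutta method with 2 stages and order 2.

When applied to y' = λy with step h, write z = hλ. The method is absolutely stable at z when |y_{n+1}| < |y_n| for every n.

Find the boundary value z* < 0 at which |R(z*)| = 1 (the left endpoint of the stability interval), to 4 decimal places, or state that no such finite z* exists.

z* = -2.0000.

On y'=λy, z=hλ:
  order 2, 2-stage ⇒ R(z)=1+z+z^2/2
  (e.g. R(-0.64)=0.56480, |R|=0.56480)

Solve |R(x)|<1 on ℝ⁻.
x=-0.64: |R|=0.5648
|R(-1.68)|=0.7312 |R(-1.63)|=0.6985 |R(-1.3)|=0.5450
Bisect:
  x_lo=-2.7152 |R|=1.9709  x_hi=-0.1684 |R|=0.8457
  mid=-1.44180 |R|=0.59759 →hi
  mid=-2.07848 |R|=1.08156 →lo
  mid=-1.76014 |R|=0.78891 →hi
  mid=-1.91931 |R|=0.92257 →hi
  mid=-1.99890 |R|=0.99890 →hi
  mid=-2.03869 |R|=1.03944 →lo
  mid=-2.01879 |R|=1.01897 →lo
  mid=-2.00884 |R|=1.00888 →lo
  mid=-2.00387 |R|=1.00388 →lo
  ...
  [-2.00014,-1.99998] ⇒ x*=-2.0000
So |R|<1 on (-2.0000, 0).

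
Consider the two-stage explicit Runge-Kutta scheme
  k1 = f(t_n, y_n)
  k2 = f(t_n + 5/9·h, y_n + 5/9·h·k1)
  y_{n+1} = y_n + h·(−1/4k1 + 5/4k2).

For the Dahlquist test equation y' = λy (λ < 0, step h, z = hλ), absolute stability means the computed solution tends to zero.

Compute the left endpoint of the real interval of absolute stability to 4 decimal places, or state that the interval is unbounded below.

On y'=λy, z=hλ:
  k1=λy_n ⇒ h·k1=z·y_n;  k2=λ(1+5/9z)y_n ⇒ h·k2=z(1+5/9z)y_n
  y_{n+1}/y_n = 1 − 1/4z + 5/4z(1+5/9z) = 1 + z + 25/36z²
  ⇒ R(z) = 1 + z + 25/36z².

Find x<0 with |R(x)|<1.
x=-1.71: |R|=1.3206
R=1: x+25/36x²=0 ⇒ x=−36/25=-1.4400; min R=1−1/(4·25/36)=0.6400>−1
Confirm numerically:
  x=-1.258: |R|=0.84100 <1
  x=-1.085: |R|=0.73252 <1
  x=-0.989: |R|=0.69025 <1
  x=-1.878: |R|=1.57122 >1
  x=-1.661: |R|=1.25492 >1
So |R|<1 on (-1.4400, 0).

left endpoint -1.4400.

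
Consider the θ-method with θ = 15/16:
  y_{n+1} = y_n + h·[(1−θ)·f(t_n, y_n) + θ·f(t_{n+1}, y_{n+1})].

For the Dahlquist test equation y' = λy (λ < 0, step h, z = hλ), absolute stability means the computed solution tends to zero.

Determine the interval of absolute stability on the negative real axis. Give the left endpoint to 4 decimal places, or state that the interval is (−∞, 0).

(−∞, 0) — no finite endpoint.

On y'=λy, z=hλ:
  y_{n+1} = y_n + z·[1/16·y_n + 15/16·y_{n+1}] ⇒ (1 − 15/16z)y_{n+1} = (1 + 1/16z)y_n
  so R(z) = (1 + 1/16z)/(1 − 15/16z).

Need |R(x)|<1, x<0.
x=-1.1: |R|=0.4585
x=-2: |R|=0.3043
x=-10: |R|=0.0361
x=-100: |R|=0.0554
θ=15/16≥1/2 ⇒ |1+1/16x|<|1−15/16x| ∀x<0 ⇒ unbounded interval.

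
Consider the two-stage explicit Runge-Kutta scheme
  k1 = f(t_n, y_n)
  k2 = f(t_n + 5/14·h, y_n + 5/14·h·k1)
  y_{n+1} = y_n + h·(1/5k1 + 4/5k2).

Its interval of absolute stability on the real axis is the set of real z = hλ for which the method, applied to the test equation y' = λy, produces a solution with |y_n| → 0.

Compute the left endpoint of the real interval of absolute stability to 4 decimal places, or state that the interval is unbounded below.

left endpoint -3.5000.

With y'=λy (z=hλ):
  k1=λy_n ⇒ h·k1=z·y_n;  k2=λ(1+5/14z)y_n ⇒ h·k2=z(1+5/14z)y_n
  y_{n+1}/y_n = 1 + 1/5z + 4/5z(1+5/14z) = 1 + z + 2/7z²
  Hence R(z) = 1 + z + 2/7z².

Need |R(x)|<1, x<0.
x=-0.61: |R|=0.4963
R=1: x+2/7x²=0 ⇒ x=−7/2=-3.5000; min R=1−1/(4·2/7)=0.1250>−1
Confirm numerically:
  x=-3.213: |R|=0.73653 <1
  x=-2.964: |R|=0.54608 <1
  x=-1.610: |R|=0.13060 <1
  x=-1.551: |R|=0.13631 <1
  x=-3.918: |R|=1.46792 >1
  x=-3.908: |R|=1.45556 >1
  x=-3.734: |R|=1.24964 >1
Interval (-3.5000, 0).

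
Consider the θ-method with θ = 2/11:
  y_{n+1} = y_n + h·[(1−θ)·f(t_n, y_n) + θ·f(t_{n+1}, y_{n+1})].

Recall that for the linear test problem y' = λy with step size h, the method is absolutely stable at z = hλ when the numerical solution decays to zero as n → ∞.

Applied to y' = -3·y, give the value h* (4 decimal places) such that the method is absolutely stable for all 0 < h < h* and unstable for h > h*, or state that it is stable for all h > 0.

Set f=λy, z=hλ:
  y_{n+1} = y_n + z·[9/11·y_n + 2/11·y_{n+1}] ⇒ (1 − 2/11z)y_{n+1} = (1 + 9/11z)y_n
  ⇒ R(z) = (1 + 9/11z)/(1 − 2/11z).

Find x<0 with |R(x)|<1.
x=-0.58: |R|=0.4753
R=−1: 1+9/11x = −1+2/11x ⇒ -7/11x=2 ⇒ x=2/(-7/11)=-3.1429
Confirm numerically:
  x=-2.662: |R|=0.79380 <1
  x=-2.399: |R|=0.67040 <1
  x=-2.352: |R|=0.64748 <1
  x=-3.579: |R|=1.16814 >1
  x=-3.476: |R|=1.12990 >1
  x=-3.358: |R|=1.08501 >1
Stable set (-3.1429, 0).

(-3.1429,0); λ=-3 ⇒ h* = (22/7)/3 = 1.0476.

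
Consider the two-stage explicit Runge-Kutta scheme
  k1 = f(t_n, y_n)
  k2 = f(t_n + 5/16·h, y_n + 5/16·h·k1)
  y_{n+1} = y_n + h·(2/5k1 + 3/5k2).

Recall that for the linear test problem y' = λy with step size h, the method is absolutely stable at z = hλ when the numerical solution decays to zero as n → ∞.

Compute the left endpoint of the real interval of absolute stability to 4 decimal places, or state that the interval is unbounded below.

z* = -5.3333.

Set f=λy, z=hλ:
  k1=λy_n ⇒ h·k1=z·y_n;  k2=λ(1+5/16z)y_n ⇒ h·k2=z(1+5/16z)y_n
  y_{n+1}/y_n = 1 + 2/5z + 3/5z(1+5/16z) = 1 + z + 3/16z²
  R(z) = 1 + z + 3/16z².

Boundary: |R(x)|=1, x<0.
x=-0.88: |R|=0.2652
R=1: x+3/16x²=0 ⇒ x=−16/3=-5.3333; min R=1−1/(4·3/16)=-0.3333>−1
Confirm numerically:
  x=-4.399: |R|=0.22935 <1
  x=-4.356: |R|=0.20176 <1
  x=-3.529: |R|=0.19390 <1
  x=-3.389: |R|=0.23550 <1
  x=-5.728: |R|=1.42387 >1
  x=-5.464: |R|=1.13387 >1
Stable set (-5.3333, 0).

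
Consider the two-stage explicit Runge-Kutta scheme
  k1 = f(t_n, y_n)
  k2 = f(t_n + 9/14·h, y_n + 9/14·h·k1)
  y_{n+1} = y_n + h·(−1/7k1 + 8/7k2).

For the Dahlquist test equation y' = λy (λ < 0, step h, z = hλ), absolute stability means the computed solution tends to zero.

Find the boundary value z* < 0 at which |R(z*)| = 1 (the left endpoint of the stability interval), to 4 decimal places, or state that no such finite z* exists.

Test eqn y'=λy, z=hλ:
  k1=λy_n ⇒ h·k1=z·y_n;  k2=λ(1+9/14z)y_n ⇒ h·k2=z(1+9/14z)y_n
  y_{n+1}/y_n = 1 − 1/7z + 8/7z(1+9/14z) = 1 + z + 36/49z²
  Hence R(z) = 1 + z + 36/49z².

Need |R(x)|<1, x<0.
x=-1.32: |R|=0.9601
R=1: x+36/49x²=0 ⇒ x=−49/36=-1.3611; min R=1−1/(4·36/49)=0.6597>−1
Confirm numerically:
  x=-1.184: |R|=0.84594 <1
  x=-0.899: |R|=0.69478 <1
  x=-0.860: |R|=0.68338 <1
  x=-1.520: |R|=1.17744 >1
  x=-1.420: |R|=1.06144 >1
Interval (-1.3611, 0).

z* = -1.3611.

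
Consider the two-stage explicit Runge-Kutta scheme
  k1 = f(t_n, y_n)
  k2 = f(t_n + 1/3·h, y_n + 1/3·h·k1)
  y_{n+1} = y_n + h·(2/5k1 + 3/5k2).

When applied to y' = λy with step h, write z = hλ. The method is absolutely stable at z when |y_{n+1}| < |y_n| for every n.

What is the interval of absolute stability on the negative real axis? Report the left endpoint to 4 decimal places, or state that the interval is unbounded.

Test eqn y'=λy, z=hλ:
  k1=λy_n ⇒ h·k1=z·y_n;  k2=λ(1+1/3z)y_n ⇒ h·k2=z(1+1/3z)y_n
  y_{n+1}/y_n = 1 + 2/5z + 3/5z(1+1/3z) = 1 + z + 1/5z²
  R(z) = 1 + z + 1/5z².

Boundary: |R(x)|=1, x<0.
x=-1.22: |R|=0.0777
R=1: x+1/5x²=0 ⇒ x=−5=-5.0000; min R=1−1/(4·1/5)=-0.2500>−1
Confirm numerically:
  x=-4.802: |R|=0.80984 <1
  x=-3.762: |R|=0.06853 <1
  x=-2.520: |R|=0.24992 <1
  x=-5.465: |R|=1.50824 >1
  x=-5.244: |R|=1.25591 >1
  x=-5.234: |R|=1.24495 >1
So |R|<1 on (-5.0000, 0).

(-5.0000, 0).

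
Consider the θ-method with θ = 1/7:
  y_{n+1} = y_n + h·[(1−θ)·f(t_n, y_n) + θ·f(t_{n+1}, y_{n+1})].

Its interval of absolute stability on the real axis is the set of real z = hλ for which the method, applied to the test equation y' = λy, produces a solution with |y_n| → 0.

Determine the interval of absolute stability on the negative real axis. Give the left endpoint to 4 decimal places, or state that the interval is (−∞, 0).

Test eqn y'=λy, z=hλ:
  y_{n+1} = y_n + z·[6/7·y_n + 1/7·y_{n+1}] ⇒ (1 − 1/7z)y_{n+1} = (1 + 6/7z)y_n
  ⇒ R(z) = (1 + 6/7z)/(1 − 1/7z).

Need |R(x)|<1, x<0.
x=-1.36: |R|=0.1388
R=−1: 1+6/7x = −1+1/7x ⇒ -5/7x=2 ⇒ x=2/(-5/7)=-2.8000
Confirm numerically:
  x=-2.773: |R|=0.98619 <1
  x=-2.543: |R|=0.86535 <1
  x=-2.078: |R|=0.60234 <1
  x=-3.241: |R|=1.21531 >1
  x=-2.926: |R|=1.06347 >1
So |R|<1 on (-2.8000, 0).

(-2.8000, 0).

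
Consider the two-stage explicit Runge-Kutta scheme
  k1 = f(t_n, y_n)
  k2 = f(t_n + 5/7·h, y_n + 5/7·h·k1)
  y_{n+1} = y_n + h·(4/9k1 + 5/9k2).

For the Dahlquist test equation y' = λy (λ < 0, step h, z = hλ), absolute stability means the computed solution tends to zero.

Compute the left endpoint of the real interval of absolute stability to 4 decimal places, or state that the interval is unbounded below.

z* = -2.5200.

Set f=λy, z=hλ:
  k1=λy_n ⇒ h·k1=z·y_n;  k2=λ(1+5/7z)y_n ⇒ h·k2=z(1+5/7z)y_n
  y_{n+1}/y_n = 1 + 4/9z + 5/9z(1+5/7z) = 1 + z + 25/63z²
  Hence R(z) = 1 + z + 25/63z².

Solve |R(x)|<1 on ℝ⁻.
x=-1.73: |R|=0.4577
R=1: x+25/63x²=0 ⇒ x=−63/25=-2.5200; min R=1−1/(4·25/63)=0.3700>−1
Confirm numerically:
  x=-2.198: |R|=0.71914 <1
  x=-2.038: |R|=0.61019 <1
  x=-1.207: |R|=0.37111 <1
  x=-2.981: |R|=1.54533 >1
  x=-2.648: |R|=1.13450 >1
  x=-2.645: |R|=1.13120 >1
Stable set (-2.5200, 0).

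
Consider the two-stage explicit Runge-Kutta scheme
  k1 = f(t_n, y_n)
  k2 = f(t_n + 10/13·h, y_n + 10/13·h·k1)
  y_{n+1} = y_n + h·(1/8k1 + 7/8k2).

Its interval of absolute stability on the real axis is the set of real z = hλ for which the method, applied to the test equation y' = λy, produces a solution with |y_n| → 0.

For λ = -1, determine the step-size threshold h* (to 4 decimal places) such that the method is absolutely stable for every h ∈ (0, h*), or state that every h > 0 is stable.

Test eqn y'=λy, z=hλ:
  k1=λy_n ⇒ h·k1=z·y_n;  k2=λ(1+10/13z)y_n ⇒ h·k2=z(1+10/13z)y_n
  y_{n+1}/y_n = 1 + 1/8z + 7/8z(1+10/13z) = 1 + z + 35/52z²
  R(z) = 1 + z + 35/52z².

Find x<0 with |R(x)|<1.
x=-0.82: |R|=0.6326
R=1: x+35/52x²=0 ⇒ x=−52/35=-1.4857; min R=1−1/(4·35/52)=0.6286>−1
Confirm numerically:
  x=-1.121: |R|=0.72482 <1
  x=-1.102: |R|=0.71539 <1
  x=-0.719: |R|=0.62895 <1
  x=-1.925: |R|=1.56917 >1
  x=-1.685: |R|=1.22602 >1
  x=-1.587: |R|=1.10819 >1
So |R|<1 on (-1.4857, 0).

(-1.4857,0); λ=-1 ⇒ h* = (52/35)/1 = 1.4857.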